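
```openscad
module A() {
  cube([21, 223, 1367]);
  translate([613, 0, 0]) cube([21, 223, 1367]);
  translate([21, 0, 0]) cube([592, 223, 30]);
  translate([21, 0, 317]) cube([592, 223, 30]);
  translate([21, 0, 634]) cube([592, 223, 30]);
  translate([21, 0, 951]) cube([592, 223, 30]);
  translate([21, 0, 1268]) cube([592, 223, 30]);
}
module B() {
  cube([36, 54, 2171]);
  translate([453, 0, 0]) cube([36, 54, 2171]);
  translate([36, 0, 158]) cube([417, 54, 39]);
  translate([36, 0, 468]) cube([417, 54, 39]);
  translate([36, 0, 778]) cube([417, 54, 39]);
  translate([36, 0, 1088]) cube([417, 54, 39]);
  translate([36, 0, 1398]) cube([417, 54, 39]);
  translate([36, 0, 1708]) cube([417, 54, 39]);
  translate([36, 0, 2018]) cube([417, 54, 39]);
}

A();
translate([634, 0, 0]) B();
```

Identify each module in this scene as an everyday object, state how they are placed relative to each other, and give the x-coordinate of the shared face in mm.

The bookshelf's +x face and the ladder's −x face are both at x = 634 mm.

A is a bookshelf. B is a ladder. The ladder is against the bookshelf's +x side, with their −y faces flush. The x-coordinate of the shared face is 634 mm.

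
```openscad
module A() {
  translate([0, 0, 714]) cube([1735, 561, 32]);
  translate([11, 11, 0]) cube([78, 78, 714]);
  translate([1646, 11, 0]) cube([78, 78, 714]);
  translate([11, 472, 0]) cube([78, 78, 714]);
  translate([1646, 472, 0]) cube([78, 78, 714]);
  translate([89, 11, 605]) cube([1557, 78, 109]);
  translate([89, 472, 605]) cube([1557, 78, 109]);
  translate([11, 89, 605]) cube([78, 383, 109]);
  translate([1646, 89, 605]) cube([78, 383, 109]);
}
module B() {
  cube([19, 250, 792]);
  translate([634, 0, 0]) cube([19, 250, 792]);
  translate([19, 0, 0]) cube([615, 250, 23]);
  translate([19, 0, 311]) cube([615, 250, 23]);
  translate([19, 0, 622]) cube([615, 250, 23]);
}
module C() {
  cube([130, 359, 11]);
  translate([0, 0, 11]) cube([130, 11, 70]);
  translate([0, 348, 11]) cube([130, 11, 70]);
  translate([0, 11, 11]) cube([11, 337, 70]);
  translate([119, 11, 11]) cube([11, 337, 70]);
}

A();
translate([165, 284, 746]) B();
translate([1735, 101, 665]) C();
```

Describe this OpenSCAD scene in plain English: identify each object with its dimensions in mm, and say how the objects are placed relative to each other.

A is a rectangular dining table. The top is 1735×561×32 mm with its upper surface at z = 746 mm. It stands on four 78×78 mm square legs, each inset 11 mm from the nearest pair of top edges, running from the floor to the underside of the top. Four apron rails, 78 mm thick and 109 mm tall, run between adjacent legs with their top edges flush with the underside of the top and their outer faces flush with the legs' outer faces.

B is an open bookshelf. Two side panels, each 19 mm thick, 250 mm deep and 792 mm tall, stand 653 mm apart (outside-to-outside). Between them sit 3 shelves, each 23 mm thick and 250 mm deep, spanning the full gap between the sides. The bottom shelf rests on the floor (its underside at z = 0) and the clear gap between one shelf's top and the next shelf's underside is 288 mm.

C is an open storage box with external size 130×359×81 mm and wall thickness 11 mm (the base is also 11 mm thick). The base covers the whole footprint; the four walls stand on the base, with the y-facing walls full-width and the x-facing walls fitting between their inner faces.

The bookshelf is on top of the table. The open box is beside the table with their tops flush at z = 746.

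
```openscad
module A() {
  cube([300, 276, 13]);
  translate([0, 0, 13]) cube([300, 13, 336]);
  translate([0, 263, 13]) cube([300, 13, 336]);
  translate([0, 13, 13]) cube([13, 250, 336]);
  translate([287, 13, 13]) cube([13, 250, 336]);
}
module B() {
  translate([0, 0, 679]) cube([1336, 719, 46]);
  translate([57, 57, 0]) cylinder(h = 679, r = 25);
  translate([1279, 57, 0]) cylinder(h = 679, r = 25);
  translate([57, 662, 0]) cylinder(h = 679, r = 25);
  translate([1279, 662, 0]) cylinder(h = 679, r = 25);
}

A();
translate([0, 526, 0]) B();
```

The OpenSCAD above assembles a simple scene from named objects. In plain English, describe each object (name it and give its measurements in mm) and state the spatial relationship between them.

A is an open storage box with external size 300×276×349 mm and wall thickness 13 mm (the base is also 13 mm thick). The base covers the whole footprint; the four walls stand on the base, with the y-facing walls full-width and the x-facing walls fitting between their inner faces.

B is a table with a 1336×719 mm rectangular top, 46 mm thick, top surface at z = 725 mm, supported by four round legs of 50 mm diameter, each leg's bounding box inset 32 mm from the nearest pair of top edges, running from the floor.

The table is on the floor beside the open box on its +y side.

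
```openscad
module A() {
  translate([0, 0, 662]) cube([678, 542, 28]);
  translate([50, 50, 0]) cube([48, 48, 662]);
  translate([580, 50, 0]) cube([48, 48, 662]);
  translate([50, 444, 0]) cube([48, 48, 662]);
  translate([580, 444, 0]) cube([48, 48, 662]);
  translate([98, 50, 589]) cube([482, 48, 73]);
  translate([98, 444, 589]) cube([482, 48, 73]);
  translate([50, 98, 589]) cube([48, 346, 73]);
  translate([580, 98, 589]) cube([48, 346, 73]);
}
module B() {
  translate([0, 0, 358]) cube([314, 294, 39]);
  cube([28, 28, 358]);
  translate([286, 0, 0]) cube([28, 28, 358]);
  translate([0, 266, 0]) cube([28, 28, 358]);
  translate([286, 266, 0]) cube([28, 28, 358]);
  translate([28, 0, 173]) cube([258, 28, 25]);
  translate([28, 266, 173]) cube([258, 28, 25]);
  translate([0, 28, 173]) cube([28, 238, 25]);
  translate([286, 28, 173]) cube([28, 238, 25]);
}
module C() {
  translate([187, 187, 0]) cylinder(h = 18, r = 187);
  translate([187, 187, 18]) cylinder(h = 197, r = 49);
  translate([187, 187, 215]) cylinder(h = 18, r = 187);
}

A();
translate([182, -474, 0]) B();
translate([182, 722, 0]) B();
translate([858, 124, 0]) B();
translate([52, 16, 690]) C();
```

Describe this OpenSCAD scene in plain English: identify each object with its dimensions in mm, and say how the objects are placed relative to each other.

A is a table with a 678×542 mm rectangular top, 28 mm thick, top surface at z = 690 mm, supported by four 48×48 mm square legs, each inset 50 mm from the nearest pair of top edges, running from the floor. Four apron rails, 48 mm thick and 73 mm tall, run between adjacent legs with their top edges flush with the underside of the top and their outer faces flush with the legs' outer faces.

B is a four-legged stool. The seat is 314×294 mm, 39 mm thick, top at z = 397 mm. It stands on four square legs, each 28×28 mm in cross-section, from z = 0 to the seat underside, each flush with a corner of the seat. Four stretchers, 28 mm wide and 25 mm tall, connect adjacent legs with their undersides at z = 173 mm, each running between the inner faces of the legs it joins and aligned with the legs' outer faces on the other axis.

C is a spool: two coaxial disc flanges of radius 187 mm and thickness 18 mm, joined by a core cylinder of radius 49 mm and height 197 mm. The lower flange rests on z = 0 and the three cylinders share a vertical axis.

Three stools sit around the table at the −y, +y, +x sides. The spool is on top of the table.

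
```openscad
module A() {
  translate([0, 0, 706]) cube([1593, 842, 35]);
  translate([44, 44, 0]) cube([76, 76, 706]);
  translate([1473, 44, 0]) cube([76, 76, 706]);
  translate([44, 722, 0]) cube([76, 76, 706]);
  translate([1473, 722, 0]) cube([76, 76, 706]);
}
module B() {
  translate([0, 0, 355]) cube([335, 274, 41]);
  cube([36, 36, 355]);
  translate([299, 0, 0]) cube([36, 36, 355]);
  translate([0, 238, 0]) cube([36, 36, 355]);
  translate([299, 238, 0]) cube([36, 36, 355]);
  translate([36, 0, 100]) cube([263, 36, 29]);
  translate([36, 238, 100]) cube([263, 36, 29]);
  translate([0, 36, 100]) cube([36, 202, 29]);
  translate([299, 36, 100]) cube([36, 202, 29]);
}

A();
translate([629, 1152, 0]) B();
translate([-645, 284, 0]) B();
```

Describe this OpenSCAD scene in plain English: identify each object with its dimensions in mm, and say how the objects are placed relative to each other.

A is a rectangular dining table. The top is 1593×842×35 mm with its upper surface at z = 741 mm. It stands on four 76×76 mm square legs, each inset 44 mm from the nearest pair of top edges, running from the floor to the underside of the top.

B is a four-legged stool. The seat is a 335×274×41 mm slab whose top surface is at z = 396 mm; four square legs, each 36×36 mm in cross-section, run from the floor (z = 0) to the underside of the seat, each flush with a corner of the seat. Four stretchers, 36 mm wide and 29 mm tall, connect adjacent legs with their undersides at z = 100 mm, each running between the inner faces of the legs it joins and aligned with the legs' outer faces on the other axis.

Two stools sit around the table at the +y, −x sides.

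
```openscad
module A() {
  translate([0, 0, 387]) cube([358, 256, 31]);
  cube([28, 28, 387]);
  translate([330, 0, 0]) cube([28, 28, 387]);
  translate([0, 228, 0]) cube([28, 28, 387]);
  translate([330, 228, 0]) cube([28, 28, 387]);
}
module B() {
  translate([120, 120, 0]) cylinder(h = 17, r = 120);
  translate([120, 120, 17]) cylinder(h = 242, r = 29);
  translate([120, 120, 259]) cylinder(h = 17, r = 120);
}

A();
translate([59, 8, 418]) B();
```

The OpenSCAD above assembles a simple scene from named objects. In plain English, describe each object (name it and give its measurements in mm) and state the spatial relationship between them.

A is a simple wooden stool: a rectangular seat 358 mm (x) by 256 mm (y), 31 mm thick, top face at z = 418 mm, on four square legs, each 28×28 mm in cross-section. The legs rest on z = 0, each flush with a corner of the seat.

B is a spool: two coaxial disc flanges of radius 120 mm and thickness 17 mm, joined by a core cylinder of radius 29 mm and height 242 mm. The lower flange rests on z = 0 and the three cylinders share a vertical axis.

The spool is on top of the stool, centred.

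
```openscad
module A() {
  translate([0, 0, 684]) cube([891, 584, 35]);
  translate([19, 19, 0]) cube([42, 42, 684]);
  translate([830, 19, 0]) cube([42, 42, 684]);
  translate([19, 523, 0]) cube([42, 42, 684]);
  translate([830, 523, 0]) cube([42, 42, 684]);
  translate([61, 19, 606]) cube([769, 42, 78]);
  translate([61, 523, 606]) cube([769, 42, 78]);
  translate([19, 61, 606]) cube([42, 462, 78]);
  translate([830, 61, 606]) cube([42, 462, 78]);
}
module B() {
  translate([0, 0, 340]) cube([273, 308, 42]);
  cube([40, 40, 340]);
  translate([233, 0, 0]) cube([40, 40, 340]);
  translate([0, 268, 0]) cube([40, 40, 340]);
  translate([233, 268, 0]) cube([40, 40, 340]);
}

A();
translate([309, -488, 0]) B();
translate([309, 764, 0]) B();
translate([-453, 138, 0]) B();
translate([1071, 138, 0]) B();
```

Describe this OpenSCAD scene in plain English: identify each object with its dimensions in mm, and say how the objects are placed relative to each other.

A is a table: top 891 mm (x) × 584 mm (y), 35 mm thick, upper face at z = 719 mm, on four 42×42 mm square legs, each inset 19 mm from the nearest pair of top edges, running from z = 0 to the bottom of the top. Four apron rails, 42 mm thick and 78 mm tall, run between adjacent legs with their top edges flush with the underside of the top and their outer faces flush with the legs' outer faces.

B is a four-legged stool. The seat is a 273×308×42 mm slab whose top surface is at z = 382 mm; four square legs, each 40×40 mm in cross-section, run from the floor (z = 0) to the underside of the seat, each flush with a corner of the seat.

Four stools sit around the table at the −y, +y, −x, +x sides.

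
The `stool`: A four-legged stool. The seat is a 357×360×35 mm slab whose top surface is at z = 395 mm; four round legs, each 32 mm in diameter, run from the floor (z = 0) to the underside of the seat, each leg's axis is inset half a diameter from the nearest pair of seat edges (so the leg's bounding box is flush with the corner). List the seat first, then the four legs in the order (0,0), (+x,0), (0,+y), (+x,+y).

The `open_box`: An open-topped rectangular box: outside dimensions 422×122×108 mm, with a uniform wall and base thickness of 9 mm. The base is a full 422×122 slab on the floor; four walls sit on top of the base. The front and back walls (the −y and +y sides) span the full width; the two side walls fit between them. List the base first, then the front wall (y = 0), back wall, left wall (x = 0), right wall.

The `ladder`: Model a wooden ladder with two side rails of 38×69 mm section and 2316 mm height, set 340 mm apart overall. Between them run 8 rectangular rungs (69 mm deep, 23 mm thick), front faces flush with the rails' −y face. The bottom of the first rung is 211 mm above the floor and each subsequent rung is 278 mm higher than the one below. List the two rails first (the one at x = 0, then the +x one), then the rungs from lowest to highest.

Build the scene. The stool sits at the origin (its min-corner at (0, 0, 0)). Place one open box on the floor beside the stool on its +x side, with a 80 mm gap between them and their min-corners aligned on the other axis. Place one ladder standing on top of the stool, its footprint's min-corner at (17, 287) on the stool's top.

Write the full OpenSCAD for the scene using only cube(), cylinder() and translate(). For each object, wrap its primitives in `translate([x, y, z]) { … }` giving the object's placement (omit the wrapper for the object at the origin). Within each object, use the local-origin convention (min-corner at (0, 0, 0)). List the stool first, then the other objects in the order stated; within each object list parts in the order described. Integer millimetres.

translate([0, 0, 360]) cube([357, 360, 35]);
translate([16, 16, 0]) cylinder(h = 360, r = 16);
translate([341, 16, 0]) cylinder(h = 360, r = 16);
translate([16, 344, 0]) cylinder(h = 360, r = 16);
translate([341, 344, 0]) cylinder(h = 360, r = 16);
translate([437, 0, 0]) {
  cube([422, 122, 9]);
  translate([0, 0, 9]) cube([422, 9, 99]);
  translate([0, 113, 9]) cube([422, 9, 99]);
  translate([0, 9, 9]) cube([9, 104, 99]);
  translate([413, 9, 9]) cube([9, 104, 99]);
}
translate([17, 287, 395]) {
  cube([38, 69, 2316]);
  translate([302, 0, 0]) cube([38, 69, 2316]);
  translate([38, 0, 211]) cube([264, 69, 23]);
  translate([38, 0, 489]) cube([264, 69, 23]);
  translate([38, 0, 767]) cube([264, 69, 23]);
  translate([38, 0, 1045]) cube([264, 69, 23]);
  translate([38, 0, 1323]) cube([264, 69, 23]);
  translate([38, 0, 1601]) cube([264, 69, 23]);
  translate([38, 0, 1879]) cube([264, 69, 23]);
  translate([38, 0, 2157]) cube([264, 69, 23]);
}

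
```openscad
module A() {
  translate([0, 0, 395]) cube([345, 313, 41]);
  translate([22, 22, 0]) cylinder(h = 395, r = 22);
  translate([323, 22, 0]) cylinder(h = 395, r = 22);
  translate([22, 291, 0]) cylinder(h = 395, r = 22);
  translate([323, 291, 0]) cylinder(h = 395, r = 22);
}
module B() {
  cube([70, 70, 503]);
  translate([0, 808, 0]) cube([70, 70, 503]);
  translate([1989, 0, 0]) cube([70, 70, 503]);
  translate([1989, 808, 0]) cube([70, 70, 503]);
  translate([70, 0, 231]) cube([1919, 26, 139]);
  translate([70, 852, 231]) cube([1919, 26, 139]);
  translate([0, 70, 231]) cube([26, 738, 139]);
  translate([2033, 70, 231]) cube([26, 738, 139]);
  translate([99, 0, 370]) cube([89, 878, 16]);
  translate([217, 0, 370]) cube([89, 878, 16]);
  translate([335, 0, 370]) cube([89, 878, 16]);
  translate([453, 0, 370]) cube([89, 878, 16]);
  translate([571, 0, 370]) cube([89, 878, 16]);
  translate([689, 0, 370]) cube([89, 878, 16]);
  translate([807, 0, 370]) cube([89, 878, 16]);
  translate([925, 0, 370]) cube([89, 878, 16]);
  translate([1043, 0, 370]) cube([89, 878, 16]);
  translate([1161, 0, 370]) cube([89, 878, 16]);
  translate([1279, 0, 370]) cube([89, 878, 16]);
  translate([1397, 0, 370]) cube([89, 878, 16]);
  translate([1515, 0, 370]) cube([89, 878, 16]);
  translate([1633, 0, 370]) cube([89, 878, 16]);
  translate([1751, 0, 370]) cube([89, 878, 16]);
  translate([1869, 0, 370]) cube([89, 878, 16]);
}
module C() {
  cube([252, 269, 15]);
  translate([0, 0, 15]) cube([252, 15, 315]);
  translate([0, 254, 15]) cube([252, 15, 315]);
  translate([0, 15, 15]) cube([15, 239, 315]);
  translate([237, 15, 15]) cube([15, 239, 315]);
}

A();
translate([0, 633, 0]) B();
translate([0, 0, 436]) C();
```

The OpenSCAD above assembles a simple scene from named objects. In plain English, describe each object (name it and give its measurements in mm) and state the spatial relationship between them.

A is a four-legged stool. The seat is 345×313 mm, 41 mm thick, top at z = 436 mm. It stands on four round legs, each 44 mm in diameter, from z = 0 to the seat underside, each leg's axis is inset half a diameter from the nearest pair of seat edges (so the leg's bounding box is flush with the corner).

B is a bed frame 2059 mm long (x) by 878 mm wide (y). Four 70×70 mm corner posts, 503 mm tall, at the corners of the footprint. Four rails of 26 mm thickness and 139 mm height run between adjacent posts with their undersides at z = 231 mm, their outer faces flush with the outside of the frame (the two x-running rails run between the posts' inner faces; the two y-running rails run between the posts' inner faces). 16 slats, each 89 mm wide (x) and 16 mm thick, lie across the top of the two x-running rails, running the full 878 mm width of the frame in y; the slats are evenly spaced along x between the inner faces of the end posts with equal gaps (rounded down to the nearest mm) at the −x end and between each pair — any rounding remainder accumulates at the +x end.

C is an open storage box with external size 252×269×330 mm and wall thickness 15 mm (the base is also 15 mm thick). The base covers the whole footprint; the four walls stand on the base, with the y-facing walls full-width and the x-facing walls fitting between their inner faces.

The bed frame is on the floor beside the stool on its +y side. The open box is on top of the stool.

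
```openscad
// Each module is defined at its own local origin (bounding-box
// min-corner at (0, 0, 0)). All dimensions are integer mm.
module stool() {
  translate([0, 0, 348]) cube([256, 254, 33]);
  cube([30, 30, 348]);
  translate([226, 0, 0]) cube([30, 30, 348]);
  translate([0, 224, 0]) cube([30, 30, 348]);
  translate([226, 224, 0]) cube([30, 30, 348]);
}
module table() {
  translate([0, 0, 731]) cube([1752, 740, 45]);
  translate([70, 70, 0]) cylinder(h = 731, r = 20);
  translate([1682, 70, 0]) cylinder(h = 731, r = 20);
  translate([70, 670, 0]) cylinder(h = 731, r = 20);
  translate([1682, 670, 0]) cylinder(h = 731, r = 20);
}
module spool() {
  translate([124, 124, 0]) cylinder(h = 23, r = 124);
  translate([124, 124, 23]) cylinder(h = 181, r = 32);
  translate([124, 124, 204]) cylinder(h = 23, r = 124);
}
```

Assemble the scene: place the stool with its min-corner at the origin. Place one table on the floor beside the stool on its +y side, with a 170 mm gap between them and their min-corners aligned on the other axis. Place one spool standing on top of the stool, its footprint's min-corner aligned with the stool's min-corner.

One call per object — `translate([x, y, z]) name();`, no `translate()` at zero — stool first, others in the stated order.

stool();
translate([0, 424, 0]) table();
translate([0, 0, 381]) spool();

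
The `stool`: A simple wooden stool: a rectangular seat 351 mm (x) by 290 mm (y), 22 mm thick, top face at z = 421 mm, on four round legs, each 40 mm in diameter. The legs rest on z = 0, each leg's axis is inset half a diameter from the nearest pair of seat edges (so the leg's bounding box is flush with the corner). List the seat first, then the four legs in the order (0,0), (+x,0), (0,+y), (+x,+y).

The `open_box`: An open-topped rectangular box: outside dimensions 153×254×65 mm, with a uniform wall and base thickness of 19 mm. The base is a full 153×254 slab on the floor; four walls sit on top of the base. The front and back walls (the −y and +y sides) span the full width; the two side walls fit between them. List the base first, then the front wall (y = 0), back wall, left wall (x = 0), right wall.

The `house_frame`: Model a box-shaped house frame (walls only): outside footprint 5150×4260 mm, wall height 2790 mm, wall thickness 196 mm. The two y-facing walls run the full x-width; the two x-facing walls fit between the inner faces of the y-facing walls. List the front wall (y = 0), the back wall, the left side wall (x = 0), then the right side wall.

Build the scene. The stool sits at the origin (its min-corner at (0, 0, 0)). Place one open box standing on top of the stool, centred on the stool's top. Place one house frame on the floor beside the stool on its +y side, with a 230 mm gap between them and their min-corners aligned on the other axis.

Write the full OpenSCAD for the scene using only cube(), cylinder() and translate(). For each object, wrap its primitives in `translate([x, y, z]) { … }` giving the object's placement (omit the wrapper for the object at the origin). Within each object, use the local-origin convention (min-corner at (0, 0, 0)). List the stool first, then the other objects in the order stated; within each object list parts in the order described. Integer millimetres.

translate([0, 0, 399]) cube([351, 290, 22]);
translate([20, 20, 0]) cylinder(h = 399, r = 20);
translate([331, 20, 0]) cylinder(h = 399, r = 20);
translate([20, 270, 0]) cylinder(h = 399, r = 20);
translate([331, 270, 0]) cylinder(h = 399, r = 20);
translate([99, 18, 421]) {
  cube([153, 254, 19]);
  translate([0, 0, 19]) cube([153, 19, 46]);
  translate([0, 235, 19]) cube([153, 19, 46]);
  translate([0, 19, 19]) cube([19, 216, 46]);
  translate([134, 19, 19]) cube([19, 216, 46]);
}
translate([0, 520, 0]) {
  cube([5150, 196, 2790]);
  translate([0, 4064, 0]) cube([5150, 196, 2790]);
  translate([0, 196, 0]) cube([196, 3868, 2790]);
  translate([4954, 196, 0]) cube([196, 3868, 2790]);
}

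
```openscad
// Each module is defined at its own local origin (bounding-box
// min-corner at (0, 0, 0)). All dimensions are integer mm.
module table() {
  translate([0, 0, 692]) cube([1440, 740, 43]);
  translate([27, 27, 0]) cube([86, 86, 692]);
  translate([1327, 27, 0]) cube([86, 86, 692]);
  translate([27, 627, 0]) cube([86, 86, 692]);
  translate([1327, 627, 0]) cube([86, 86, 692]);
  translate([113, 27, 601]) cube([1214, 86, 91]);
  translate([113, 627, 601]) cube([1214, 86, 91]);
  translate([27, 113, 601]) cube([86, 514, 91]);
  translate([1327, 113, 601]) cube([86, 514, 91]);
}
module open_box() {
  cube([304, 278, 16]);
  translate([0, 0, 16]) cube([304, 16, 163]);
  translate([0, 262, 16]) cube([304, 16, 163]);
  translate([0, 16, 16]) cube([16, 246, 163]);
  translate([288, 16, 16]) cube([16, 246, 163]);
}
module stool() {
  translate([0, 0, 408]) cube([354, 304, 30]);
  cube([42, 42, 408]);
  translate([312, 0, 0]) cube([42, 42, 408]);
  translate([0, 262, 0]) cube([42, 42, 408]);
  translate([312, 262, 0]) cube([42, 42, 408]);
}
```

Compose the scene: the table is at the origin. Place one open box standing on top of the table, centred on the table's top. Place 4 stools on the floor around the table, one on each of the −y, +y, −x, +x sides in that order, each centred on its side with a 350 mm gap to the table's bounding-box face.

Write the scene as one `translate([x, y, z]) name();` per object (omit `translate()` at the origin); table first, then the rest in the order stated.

table();
translate([568, 231, 735]) open_box();
translate([543, -654, 0]) stool();
translate([543, 1090, 0]) stool();
translate([-704, 218, 0]) stool();
translate([1790, 218, 0]) stool();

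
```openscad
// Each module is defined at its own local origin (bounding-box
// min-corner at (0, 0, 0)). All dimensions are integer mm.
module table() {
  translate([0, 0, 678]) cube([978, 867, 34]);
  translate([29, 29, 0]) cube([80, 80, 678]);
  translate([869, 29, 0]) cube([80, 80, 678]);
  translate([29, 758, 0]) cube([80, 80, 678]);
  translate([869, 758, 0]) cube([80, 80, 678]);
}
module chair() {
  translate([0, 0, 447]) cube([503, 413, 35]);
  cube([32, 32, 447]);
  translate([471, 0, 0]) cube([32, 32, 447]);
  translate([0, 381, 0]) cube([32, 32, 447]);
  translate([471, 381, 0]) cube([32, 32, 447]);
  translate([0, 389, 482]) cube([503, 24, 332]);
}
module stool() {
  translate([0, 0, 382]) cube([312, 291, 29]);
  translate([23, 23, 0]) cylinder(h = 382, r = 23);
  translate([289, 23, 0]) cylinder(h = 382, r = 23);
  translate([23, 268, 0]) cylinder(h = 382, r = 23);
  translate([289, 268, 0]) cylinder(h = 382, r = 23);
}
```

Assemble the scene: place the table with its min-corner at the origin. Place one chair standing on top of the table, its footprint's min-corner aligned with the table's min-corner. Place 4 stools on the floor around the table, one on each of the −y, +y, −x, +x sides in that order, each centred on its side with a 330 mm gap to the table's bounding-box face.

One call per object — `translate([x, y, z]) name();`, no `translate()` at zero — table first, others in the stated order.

table();
translate([0, 0, 712]) chair();
translate([333, -621, 0]) stool();
translate([333, 1197, 0]) stool();
translate([-642, 288, 0]) stool();
translate([1308, 288, 0]) stool();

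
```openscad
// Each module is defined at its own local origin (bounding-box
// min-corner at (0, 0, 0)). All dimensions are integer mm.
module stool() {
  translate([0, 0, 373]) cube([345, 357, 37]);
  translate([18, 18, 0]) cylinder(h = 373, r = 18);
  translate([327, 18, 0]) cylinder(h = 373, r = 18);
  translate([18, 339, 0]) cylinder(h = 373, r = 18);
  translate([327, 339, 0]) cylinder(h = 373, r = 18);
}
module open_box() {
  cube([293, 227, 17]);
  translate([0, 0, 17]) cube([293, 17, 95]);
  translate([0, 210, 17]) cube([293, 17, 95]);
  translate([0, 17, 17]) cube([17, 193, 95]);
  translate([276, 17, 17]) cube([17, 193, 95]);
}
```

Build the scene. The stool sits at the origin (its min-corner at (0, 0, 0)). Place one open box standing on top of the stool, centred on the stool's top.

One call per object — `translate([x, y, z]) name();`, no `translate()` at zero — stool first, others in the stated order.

stool();
translate([26, 65, 410]) open_box();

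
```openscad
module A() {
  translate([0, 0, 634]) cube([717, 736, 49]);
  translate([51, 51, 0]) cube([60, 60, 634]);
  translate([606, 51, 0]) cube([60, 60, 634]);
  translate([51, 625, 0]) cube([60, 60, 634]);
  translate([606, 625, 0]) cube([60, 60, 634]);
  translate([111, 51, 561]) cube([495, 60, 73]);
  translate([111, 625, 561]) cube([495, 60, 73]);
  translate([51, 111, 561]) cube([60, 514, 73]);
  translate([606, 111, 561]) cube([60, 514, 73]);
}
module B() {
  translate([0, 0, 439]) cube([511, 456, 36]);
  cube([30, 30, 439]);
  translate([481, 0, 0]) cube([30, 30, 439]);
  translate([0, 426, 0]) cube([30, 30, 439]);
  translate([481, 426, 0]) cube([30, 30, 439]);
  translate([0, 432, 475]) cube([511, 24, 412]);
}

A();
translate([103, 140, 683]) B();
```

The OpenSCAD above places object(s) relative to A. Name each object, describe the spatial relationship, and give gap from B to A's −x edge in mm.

The chair's min-x is at 103; the table's min-x is 0; gap = 103 mm.

A is a table. B is a chair. The chair is on top of the table, centred. The gap from the chair to the table's −x edge is 103 mm.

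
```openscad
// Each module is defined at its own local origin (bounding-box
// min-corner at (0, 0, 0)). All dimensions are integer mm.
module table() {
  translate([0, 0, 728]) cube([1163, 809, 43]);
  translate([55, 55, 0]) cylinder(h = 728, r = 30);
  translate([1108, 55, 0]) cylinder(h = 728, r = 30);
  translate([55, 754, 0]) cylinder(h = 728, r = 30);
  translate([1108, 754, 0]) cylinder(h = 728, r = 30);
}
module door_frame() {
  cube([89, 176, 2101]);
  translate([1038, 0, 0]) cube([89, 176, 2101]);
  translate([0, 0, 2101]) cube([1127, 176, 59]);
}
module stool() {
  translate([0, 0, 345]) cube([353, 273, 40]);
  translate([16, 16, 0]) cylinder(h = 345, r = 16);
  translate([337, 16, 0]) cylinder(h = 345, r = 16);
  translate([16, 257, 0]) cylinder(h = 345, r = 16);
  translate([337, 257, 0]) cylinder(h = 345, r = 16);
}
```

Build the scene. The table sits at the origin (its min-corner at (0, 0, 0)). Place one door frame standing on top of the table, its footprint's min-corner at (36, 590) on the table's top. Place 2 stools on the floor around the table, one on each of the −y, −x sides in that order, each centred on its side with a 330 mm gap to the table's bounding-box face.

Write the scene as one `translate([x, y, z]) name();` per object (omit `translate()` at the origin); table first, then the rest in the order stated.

table();
translate([36, 590, 771]) door_frame();
translate([405, -603, 0]) stool();
translate([-683, 268, 0]) stool();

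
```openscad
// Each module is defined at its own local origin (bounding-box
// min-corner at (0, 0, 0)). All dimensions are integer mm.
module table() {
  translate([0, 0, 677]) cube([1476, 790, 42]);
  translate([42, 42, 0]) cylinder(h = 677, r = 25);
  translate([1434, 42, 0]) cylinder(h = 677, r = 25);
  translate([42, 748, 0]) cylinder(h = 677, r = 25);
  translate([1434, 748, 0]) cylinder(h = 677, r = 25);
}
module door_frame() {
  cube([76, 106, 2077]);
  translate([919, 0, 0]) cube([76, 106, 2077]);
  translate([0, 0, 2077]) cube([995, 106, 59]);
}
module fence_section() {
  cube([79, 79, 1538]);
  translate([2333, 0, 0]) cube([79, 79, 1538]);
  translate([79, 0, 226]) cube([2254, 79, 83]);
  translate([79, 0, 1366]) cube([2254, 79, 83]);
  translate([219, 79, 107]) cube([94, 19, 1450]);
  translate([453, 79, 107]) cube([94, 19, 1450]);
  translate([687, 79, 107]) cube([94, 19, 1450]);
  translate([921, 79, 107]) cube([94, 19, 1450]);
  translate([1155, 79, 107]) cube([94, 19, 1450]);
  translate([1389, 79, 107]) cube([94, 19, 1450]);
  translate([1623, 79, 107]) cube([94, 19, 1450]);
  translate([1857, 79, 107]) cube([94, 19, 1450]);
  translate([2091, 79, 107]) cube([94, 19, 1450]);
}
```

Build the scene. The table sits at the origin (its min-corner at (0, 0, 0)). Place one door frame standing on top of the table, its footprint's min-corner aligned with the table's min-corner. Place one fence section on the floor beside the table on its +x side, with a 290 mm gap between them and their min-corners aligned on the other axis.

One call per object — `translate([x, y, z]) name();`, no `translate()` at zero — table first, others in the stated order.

table();
translate([0, 0, 719]) door_frame();
translate([1766, 0, 0]) fence_section();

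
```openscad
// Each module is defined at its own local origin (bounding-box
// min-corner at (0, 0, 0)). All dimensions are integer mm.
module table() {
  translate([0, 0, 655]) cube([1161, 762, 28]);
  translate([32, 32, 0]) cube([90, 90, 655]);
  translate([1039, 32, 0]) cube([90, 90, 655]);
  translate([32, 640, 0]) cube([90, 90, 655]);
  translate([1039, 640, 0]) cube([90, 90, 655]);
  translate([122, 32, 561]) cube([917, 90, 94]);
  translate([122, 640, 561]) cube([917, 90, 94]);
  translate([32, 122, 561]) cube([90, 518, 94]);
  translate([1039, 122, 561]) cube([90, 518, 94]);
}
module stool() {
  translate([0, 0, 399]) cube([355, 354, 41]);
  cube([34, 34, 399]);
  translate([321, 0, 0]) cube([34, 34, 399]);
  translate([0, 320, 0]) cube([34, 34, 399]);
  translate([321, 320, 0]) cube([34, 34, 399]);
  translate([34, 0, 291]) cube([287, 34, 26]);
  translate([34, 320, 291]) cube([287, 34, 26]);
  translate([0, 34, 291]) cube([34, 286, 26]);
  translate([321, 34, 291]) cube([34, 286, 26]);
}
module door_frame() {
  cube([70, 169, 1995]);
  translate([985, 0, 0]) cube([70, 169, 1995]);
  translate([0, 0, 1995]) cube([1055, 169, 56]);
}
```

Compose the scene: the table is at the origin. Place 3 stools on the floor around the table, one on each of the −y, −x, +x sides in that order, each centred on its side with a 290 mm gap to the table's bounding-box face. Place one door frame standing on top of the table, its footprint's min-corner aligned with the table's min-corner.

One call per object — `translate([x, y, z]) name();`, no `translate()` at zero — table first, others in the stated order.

table();
translate([403, -644, 0]) stool();
translate([-645, 204, 0]) stool();
translate([1451, 204, 0]) stool();
translate([0, 0, 683]) door_frame();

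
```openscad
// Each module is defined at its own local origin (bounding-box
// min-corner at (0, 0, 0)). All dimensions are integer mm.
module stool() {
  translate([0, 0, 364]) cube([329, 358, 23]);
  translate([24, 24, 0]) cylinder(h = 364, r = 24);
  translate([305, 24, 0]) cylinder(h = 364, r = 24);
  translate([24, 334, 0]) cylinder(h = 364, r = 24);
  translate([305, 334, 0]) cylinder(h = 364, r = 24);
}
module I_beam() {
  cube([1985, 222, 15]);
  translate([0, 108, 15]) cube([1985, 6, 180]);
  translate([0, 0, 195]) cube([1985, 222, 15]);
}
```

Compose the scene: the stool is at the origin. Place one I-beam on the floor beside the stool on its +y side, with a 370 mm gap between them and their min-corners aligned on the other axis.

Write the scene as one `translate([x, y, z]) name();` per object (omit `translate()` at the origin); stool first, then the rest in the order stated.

stool();
translate([0, 728, 0]) I_beam();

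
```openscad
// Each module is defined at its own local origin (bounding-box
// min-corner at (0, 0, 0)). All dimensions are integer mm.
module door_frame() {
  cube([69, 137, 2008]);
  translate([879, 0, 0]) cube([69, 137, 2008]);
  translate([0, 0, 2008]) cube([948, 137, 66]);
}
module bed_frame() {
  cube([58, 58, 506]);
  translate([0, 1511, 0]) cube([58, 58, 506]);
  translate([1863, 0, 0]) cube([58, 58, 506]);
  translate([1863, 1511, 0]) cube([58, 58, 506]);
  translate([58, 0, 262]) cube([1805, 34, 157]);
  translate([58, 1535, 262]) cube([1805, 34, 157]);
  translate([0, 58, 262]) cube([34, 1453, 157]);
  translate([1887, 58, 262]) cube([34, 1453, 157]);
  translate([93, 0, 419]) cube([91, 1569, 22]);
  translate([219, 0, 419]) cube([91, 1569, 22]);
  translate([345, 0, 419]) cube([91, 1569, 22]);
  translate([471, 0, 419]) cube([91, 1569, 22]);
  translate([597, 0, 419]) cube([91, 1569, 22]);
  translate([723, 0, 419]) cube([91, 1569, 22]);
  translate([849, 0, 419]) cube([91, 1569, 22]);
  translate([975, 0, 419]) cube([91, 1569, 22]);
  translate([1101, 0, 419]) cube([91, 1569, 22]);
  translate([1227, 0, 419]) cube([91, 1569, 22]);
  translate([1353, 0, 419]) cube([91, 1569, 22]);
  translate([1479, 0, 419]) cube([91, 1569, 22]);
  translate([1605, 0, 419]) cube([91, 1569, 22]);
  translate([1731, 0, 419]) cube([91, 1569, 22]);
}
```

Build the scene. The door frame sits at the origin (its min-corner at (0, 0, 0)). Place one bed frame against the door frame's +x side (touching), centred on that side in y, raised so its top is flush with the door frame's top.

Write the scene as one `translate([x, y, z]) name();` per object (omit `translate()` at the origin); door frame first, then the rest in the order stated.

door_frame();
translate([948, -716, 1568]) bed_frame();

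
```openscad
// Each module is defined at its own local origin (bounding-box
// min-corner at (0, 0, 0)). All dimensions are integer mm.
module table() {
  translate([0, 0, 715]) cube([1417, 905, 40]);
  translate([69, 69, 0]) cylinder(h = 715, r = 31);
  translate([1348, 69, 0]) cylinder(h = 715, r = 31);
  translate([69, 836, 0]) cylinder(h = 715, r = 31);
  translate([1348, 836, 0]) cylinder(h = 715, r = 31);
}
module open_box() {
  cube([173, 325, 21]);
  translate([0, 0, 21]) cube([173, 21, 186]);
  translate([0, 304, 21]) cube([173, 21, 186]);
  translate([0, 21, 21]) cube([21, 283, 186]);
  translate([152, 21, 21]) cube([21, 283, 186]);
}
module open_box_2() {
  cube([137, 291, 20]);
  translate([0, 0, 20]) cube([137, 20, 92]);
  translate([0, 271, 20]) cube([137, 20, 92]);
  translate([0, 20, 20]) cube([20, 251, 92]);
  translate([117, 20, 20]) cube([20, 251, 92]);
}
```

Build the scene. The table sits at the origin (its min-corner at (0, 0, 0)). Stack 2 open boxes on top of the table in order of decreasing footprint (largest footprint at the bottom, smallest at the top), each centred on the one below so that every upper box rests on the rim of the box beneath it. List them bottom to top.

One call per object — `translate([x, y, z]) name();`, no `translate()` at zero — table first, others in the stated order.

table();
translate([622, 290, 755]) open_box();
translate([640, 307, 962]) open_box_2();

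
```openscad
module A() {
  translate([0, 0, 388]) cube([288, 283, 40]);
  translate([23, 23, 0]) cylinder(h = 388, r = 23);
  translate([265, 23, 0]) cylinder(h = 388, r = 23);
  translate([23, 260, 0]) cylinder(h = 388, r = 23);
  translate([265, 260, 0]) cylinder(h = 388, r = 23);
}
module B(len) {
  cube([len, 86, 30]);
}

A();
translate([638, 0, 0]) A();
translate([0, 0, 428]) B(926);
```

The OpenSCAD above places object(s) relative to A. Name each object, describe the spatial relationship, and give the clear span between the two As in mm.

Second stool starts at x = 638; first ends at x = 288; clear span = 638 − 288 = 350 mm.

A is a stool. B is a beam. A beam spans the tops of two stools. The clear span between the two stools is 350 mm.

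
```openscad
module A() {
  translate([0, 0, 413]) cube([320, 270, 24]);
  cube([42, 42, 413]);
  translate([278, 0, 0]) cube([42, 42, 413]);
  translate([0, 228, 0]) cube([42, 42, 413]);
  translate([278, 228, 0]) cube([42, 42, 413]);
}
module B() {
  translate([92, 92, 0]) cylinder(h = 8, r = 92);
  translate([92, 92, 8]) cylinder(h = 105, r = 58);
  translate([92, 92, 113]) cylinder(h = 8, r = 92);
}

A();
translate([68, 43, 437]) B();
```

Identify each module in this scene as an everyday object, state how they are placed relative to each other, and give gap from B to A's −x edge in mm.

A is a stool. B is a spool. The spool is on top of the stool, centred. The gap from the spool to the stool's −x edge is 68 mm.

The spool's min-x is at 68; the stool's min-x is 0; gap = 68 mm.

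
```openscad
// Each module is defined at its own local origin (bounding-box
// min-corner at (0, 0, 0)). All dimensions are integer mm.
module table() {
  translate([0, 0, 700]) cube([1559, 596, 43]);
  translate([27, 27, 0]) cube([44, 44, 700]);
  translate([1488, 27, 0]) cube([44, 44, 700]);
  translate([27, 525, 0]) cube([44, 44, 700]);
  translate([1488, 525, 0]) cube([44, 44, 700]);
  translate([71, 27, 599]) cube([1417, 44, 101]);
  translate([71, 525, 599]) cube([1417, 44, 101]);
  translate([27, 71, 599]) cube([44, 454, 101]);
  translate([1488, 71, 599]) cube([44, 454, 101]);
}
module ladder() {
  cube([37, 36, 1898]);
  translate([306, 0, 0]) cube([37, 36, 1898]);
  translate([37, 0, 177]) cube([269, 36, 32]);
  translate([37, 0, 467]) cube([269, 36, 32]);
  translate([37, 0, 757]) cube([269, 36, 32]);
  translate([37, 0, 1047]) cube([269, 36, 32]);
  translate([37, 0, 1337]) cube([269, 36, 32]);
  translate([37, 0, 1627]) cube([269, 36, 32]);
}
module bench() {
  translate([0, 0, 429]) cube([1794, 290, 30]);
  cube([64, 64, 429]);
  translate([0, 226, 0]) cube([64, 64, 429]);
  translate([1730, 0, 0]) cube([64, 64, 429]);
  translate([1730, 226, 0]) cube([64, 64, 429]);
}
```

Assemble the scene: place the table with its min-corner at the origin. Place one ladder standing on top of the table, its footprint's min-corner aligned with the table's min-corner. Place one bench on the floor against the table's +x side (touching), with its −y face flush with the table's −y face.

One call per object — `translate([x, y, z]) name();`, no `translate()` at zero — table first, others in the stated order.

table();
translate([0, 0, 743]) ladder();
translate([1559, 0, 0]) bench();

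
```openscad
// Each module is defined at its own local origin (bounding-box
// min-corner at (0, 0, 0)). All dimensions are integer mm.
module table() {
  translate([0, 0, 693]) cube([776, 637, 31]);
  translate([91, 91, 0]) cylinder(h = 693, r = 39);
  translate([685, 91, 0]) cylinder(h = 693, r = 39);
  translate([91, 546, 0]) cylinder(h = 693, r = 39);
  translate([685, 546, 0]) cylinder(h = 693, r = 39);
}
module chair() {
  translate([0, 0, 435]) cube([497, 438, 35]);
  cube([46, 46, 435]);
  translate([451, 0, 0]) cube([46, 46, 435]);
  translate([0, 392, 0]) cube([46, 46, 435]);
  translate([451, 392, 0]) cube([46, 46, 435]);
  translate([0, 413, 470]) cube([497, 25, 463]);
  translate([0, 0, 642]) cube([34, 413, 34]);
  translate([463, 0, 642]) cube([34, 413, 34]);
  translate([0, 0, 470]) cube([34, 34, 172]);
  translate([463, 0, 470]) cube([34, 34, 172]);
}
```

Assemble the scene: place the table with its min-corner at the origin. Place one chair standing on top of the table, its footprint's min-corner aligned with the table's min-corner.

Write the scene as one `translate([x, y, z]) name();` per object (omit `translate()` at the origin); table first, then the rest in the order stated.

table();
translate([0, 0, 724]) chair();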